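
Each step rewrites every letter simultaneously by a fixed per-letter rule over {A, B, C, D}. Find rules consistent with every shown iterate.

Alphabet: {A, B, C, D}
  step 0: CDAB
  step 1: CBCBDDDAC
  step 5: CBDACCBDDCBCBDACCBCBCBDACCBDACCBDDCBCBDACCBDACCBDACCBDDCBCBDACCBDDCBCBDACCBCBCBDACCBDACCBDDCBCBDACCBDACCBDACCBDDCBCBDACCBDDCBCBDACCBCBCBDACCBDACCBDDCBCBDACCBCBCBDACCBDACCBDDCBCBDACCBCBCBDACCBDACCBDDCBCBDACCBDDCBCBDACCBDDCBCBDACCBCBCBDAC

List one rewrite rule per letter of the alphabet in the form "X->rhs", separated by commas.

A->DD, B->DAC, C->CB, D->CB

  step 0 ⇒ step 1: CDAB ⇒ CB·CB·DD·DAC
    A ↦ DD
    B ↦ DAC
    C ↦ CB
    D ↦ CB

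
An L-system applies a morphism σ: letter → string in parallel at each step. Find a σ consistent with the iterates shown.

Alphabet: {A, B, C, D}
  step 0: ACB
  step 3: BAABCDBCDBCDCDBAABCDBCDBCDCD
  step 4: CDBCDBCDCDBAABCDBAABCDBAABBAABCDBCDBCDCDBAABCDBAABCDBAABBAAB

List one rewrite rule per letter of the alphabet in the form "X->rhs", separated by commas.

A->BCD, B->CD, C->B, D->AAB

  step 3 ⇒ step 4: BAABCDBCDBCDCDBAABCDBCDBCDCD ⇒ CD·BCD·BCD·CD·B·AAB·CD·B·AAB·CD·B·AAB·B·AAB·CD·BCD·BCD·CD·B·AAB·CD·B·AAB·CD·B·AAB·B·AAB
    A ↦ BCD
    B ↦ CD
    C ↦ B
    D ↦ AAB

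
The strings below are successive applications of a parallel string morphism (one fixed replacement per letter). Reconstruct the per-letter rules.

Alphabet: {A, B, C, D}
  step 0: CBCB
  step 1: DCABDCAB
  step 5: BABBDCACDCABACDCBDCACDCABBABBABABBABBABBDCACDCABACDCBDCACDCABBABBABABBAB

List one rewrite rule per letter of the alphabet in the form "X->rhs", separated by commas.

  step 0 ⇒ step 1: CBCB ⇒ DC·AB·DC·AB
    B ↦ AB
    C ↦ DC
    A ↦ B  (constrained at step 1)
    D ↦ AC  (constrained at step 1)

A->B, B->AB, C->DC, D->AC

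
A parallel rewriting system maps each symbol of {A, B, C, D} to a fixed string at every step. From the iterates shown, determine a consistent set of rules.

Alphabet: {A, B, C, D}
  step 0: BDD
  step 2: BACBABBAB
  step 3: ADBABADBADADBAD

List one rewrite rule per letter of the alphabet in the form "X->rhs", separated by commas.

A->B, B->AD, C->AB, D->AC

  step 2 ⇒ step 3: BACBABBAB ⇒ AD·B·AB·AD·B·AD·AD·B·AD
    A ↦ B
    B ↦ AD
    C ↦ AB
    D ↦ AC  (constrained at step 0)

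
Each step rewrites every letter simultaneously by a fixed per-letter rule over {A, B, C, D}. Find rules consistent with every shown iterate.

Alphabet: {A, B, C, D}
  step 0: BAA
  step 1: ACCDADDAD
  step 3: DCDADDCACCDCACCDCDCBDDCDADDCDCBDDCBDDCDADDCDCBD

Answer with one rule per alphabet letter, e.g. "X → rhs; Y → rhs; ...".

  step 0 ⇒ step 1: BAA ⇒ ACC·DAD·DAD
    A ↦ DAD
    B ↦ ACC
    C ↦ BD  (constrained at step 1)
    D ↦ DC  (constrained at step 1)

A->DAD, B->ACC, C->BD, D->DC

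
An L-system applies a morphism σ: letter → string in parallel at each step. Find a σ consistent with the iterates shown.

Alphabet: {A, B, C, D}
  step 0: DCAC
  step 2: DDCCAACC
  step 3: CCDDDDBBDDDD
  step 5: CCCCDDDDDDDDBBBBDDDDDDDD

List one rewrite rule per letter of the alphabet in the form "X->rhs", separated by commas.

  step 2 ⇒ step 3: DDCCAACC ⇒ C·C·DD·DD·B·B·DD·DD
    A ↦ B
    C ↦ DD
    D ↦ C
    B ↦ AA  (constrained at step 3)

A->B, B->AA, C->DD, D->C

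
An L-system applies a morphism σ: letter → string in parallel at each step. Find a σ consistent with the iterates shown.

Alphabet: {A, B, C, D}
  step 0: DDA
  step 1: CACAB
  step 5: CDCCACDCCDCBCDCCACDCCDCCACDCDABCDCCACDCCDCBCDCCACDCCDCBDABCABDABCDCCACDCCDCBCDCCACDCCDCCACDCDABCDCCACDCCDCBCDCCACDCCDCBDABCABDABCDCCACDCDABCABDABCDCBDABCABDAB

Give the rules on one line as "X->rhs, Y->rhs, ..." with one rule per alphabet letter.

A->B, B->DAB, C->CDC, D->CA

  step 0 ⇒ step 1: DDA ⇒ CA·CA·B
    A ↦ B
    D ↦ CA
    B ↦ DAB  (constrained at step 1)
    C ↦ CDC  (constrained at step 1)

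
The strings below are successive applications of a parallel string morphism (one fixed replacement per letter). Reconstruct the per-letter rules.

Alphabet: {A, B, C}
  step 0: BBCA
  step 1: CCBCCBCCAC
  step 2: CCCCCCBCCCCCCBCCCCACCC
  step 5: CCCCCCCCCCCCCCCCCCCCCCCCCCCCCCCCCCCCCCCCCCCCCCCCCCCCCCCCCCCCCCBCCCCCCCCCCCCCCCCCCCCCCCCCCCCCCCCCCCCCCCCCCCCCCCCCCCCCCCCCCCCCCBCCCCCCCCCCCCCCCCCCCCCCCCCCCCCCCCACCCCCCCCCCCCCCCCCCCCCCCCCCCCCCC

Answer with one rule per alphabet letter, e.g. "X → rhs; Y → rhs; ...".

  step 1 ⇒ step 2: CCBCCBCCAC ⇒ CC·CC·CCB·CC·CC·CCB·CC·CC·AC·CC
    A ↦ AC
    B ↦ CCB
    C ↦ CC

A->AC, B->CCB, C->CC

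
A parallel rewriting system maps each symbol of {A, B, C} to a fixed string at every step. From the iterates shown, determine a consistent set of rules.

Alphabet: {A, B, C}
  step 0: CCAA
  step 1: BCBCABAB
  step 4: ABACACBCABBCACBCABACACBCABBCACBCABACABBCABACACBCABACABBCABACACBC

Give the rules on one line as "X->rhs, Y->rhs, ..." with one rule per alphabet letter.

  step 0 ⇒ step 1: CCAA ⇒ BC·BC·AB·AB
    A ↦ AB
    C ↦ BC
    B ↦ AC  (constrained at step 1)

A->AB, B->AC, C->BC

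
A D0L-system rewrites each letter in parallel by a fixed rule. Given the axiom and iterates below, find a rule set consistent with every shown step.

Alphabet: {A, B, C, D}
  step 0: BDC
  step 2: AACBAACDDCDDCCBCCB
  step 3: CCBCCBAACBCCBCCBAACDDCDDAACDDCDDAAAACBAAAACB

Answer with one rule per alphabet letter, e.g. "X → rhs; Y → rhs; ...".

A->CCB, B->CB, C->AA, D->CDD

  step 2 ⇒ step 3: AACBAACDDCDDCCBCCB ⇒ CCB·CCB·AA·CB·CCB·CCB·AA·CDD·CDD·AA·CDD·CDD·AA·AA·CB·AA·AA·CB
    A ↦ CCB
    B ↦ CB
    C ↦ AA
    D ↦ CDD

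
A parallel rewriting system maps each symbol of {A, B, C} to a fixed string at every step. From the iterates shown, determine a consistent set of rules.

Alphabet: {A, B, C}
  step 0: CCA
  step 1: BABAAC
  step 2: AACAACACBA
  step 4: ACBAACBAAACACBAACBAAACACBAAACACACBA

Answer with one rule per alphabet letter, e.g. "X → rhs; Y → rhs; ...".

A->AC, B->A, C->BA

  step 1 ⇒ step 2: BABAAC ⇒ A·AC·A·AC·AC·BA
    A ↦ AC
    B ↦ A
    C ↦ BA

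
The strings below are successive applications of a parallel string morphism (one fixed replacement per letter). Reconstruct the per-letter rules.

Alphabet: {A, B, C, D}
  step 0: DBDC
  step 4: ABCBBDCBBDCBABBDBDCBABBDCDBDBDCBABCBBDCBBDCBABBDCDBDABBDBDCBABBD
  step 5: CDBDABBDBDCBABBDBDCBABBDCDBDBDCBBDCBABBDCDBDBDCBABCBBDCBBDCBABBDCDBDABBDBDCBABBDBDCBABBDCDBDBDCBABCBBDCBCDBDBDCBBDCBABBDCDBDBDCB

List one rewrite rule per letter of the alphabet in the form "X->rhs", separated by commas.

  step 4 ⇒ step 5: ABCBBDCBBDCBABBDBDCBABBDCDBDBDCBABCBBDCBBDCBABBDCDBDABBDBDCBABBD ⇒ CD·BD·AB·BD·BD·CB·AB·BD·BD·CB·AB·BD·CD·BD·BD·CB·BD·CB·AB·BD·CD·BD·BD·CB·AB·CB·BD·CB·BD·CB·AB·BD·CD·BD·AB·BD·BD·CB·AB·BD·BD·CB·AB·BD·CD·BD·BD·CB·AB·CB·BD·CB·CD·BD·BD·CB·BD·CB·AB·BD·CD·BD·BD·CB
    A ↦ CD
    B ↦ BD
    C ↦ AB
    D ↦ CB

A->CD, B->BD, C->AB, D->CB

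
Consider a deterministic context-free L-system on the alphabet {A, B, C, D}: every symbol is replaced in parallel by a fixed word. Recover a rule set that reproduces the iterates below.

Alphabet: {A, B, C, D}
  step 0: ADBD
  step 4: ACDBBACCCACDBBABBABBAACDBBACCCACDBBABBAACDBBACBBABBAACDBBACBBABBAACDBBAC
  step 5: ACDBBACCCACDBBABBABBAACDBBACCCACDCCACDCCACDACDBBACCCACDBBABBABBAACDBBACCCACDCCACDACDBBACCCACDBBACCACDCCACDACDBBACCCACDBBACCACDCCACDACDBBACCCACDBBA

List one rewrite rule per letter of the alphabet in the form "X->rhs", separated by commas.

A->ACD, B->C, C->BBA, D->C

  step 4 ⇒ step 5: ACDBBACCCACDBBABBABBAACDBBACCCACDBBABBAACDBBACBBABBAACDBBACBBABBAACDBBAC ⇒ ACD·BBA·C·C·C·ACD·BBA·BBA·BBA·ACD·BBA·C·C·C·ACD·C·C·ACD·C·C·ACD·ACD·BBA·C·C·C·ACD·BBA·BBA·BBA·ACD·BBA·C·C·C·ACD·C·C·ACD·ACD·BBA·C·C·C·ACD·BBA·C·C·ACD·C·C·ACD·ACD·BBA·C·C·C·ACD·BBA·C·C·ACD·C·C·ACD·ACD·BBA·C·C·C·ACD·BBA
    A ↦ ACD
    B ↦ C
    C ↦ BBA
    D ↦ C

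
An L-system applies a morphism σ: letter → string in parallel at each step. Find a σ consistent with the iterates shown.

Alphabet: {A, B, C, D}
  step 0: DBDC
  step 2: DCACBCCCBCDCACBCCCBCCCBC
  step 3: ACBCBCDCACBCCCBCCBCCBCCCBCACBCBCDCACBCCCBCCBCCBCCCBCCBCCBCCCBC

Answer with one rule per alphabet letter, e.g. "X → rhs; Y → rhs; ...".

  step 2 ⇒ step 3: DCACBCCCBCDCACBCCCBCCCBC ⇒ ACB·CBC·DCA·CBC·C·CBC·CBC·CBC·C·CBC·ACB·CBC·DCA·CBC·C·CBC·CBC·CBC·C·CBC·CBC·CBC·C·CBC
    A ↦ DCA
    B ↦ C
    C ↦ CBC
    D ↦ ACB

A->DCA, B->C, C->CBC, D->ACB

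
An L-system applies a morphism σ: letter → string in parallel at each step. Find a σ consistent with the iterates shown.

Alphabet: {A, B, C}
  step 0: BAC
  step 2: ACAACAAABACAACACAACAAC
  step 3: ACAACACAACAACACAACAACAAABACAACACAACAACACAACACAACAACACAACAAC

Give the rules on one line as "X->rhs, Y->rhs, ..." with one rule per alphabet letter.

  step 2 ⇒ step 3: ACAACAAABACAACACAACAAC ⇒ ACA·AC·ACA·ACA·AC·ACA·ACA·ACA·AAB·ACA·AC·ACA·ACA·AC·ACA·AC·ACA·ACA·AC·ACA·ACA·AC
    A ↦ ACA
    B ↦ AAB
    C ↦ AC

A->ACA, B->AAB, C->AC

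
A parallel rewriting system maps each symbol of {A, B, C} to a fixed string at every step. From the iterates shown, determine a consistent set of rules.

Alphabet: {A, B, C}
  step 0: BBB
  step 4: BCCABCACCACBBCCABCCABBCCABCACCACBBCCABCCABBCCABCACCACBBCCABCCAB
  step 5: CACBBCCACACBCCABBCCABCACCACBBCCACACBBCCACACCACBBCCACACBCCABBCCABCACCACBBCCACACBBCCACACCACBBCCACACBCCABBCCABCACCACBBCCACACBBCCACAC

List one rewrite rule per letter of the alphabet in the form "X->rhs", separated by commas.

  step 4 ⇒ step 5: BCCABCACCACBBCCABCCABBCCABCACCACBBCCABCCABBCCABCACCACBBCCABCCAB ⇒ CAC·B·B·CCA·CAC·B·CCA·B·B·CCA·B·CAC·CAC·B·B·CCA·CAC·B·B·CCA·CAC·CAC·B·B·CCA·CAC·B·CCA·B·B·CCA·B·CAC·CAC·B·B·CCA·CAC·B·B·CCA·CAC·CAC·B·B·CCA·CAC·B·CCA·B·B·CCA·B·CAC·CAC·B·B·CCA·CAC·B·B·CCA·CAC
    A ↦ CCA
    B ↦ CAC
    C ↦ B

A->CCA, B->CAC, C->B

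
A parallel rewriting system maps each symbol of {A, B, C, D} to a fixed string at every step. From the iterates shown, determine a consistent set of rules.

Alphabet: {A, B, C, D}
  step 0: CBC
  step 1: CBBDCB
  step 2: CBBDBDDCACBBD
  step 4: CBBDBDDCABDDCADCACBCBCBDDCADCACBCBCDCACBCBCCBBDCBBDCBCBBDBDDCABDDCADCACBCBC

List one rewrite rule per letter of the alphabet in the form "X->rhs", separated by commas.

  step 1 ⇒ step 2: CBBDCB ⇒ CB·BD·BD·DCA·CB·BD
    B ↦ BD
    C ↦ CB
    D ↦ DCA
    A ↦ CBC  (constrained at step 2)

A->CBC, B->BD, C->CB, D->DCA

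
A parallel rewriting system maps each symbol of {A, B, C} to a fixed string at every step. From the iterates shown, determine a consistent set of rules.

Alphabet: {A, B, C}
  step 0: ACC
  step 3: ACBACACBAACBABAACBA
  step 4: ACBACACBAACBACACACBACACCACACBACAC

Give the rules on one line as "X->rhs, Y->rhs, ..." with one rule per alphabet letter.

A->AC, B->C, C->BA

  step 3 ⇒ step 4: ACBACACBAACBABAACBA ⇒ AC·BA·C·AC·BA·AC·BA·C·AC·AC·BA·C·AC·C·AC·AC·BA·C·AC
    A ↦ AC
    B ↦ C
    C ↦ BA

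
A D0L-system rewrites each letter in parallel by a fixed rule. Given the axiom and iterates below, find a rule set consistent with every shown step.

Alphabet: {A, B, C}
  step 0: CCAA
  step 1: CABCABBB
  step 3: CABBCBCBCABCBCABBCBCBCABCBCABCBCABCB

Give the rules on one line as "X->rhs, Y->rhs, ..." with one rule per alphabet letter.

  step 0 ⇒ step 1: CCAA ⇒ CAB·CAB·B·B
    A ↦ B
    C ↦ CAB
    B ↦ CB  (constrained at step 1)

A->B, B->CB, C->CAB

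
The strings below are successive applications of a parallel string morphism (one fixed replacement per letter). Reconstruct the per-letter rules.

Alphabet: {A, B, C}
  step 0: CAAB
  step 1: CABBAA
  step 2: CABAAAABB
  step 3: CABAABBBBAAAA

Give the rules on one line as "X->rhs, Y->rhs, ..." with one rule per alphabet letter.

A->B, B->AA, C->CA

  step 2 ⇒ step 3: CABAAAABB ⇒ CA·B·AA·B·B·B·B·AA·AA
    A ↦ B
    B ↦ AA
    C ↦ CA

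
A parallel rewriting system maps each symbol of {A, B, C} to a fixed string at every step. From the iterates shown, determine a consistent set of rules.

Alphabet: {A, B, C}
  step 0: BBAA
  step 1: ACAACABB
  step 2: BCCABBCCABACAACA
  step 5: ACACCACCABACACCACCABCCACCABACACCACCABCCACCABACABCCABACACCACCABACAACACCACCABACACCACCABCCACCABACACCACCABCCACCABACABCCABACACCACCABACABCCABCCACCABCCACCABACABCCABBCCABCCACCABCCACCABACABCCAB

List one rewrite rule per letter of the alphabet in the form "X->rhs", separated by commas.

A->B, B->ACA, C->CCA

  step 1 ⇒ step 2: ACAACABB ⇒ B·CCA·B·B·CCA·B·ACA·ACA
    A ↦ B
    B ↦ ACA
    C ↦ CCA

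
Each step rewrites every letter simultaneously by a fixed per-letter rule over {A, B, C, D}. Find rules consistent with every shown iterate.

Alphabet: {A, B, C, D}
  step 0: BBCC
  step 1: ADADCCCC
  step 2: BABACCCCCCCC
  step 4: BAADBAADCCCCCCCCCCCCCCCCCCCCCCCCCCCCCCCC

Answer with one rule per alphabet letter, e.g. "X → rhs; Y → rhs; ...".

A->B, B->AD, C->CC, D->A

  step 1 ⇒ step 2: ADADCCCC ⇒ B·A·B·A·CC·CC·CC·CC
    A ↦ B
    C ↦ CC
    D ↦ A
  step 0 ⇒ step 1: BBCC ⇒ AD·AD·CC·CC
    B ↦ AD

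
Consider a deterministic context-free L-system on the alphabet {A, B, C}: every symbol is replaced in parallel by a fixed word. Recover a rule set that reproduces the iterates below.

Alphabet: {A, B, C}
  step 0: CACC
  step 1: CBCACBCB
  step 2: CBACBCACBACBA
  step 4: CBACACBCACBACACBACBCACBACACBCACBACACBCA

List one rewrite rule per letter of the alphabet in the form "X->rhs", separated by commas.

  step 1 ⇒ step 2: CBCACBCB ⇒ CB·A·CB·CA·CB·A·CB·A
    A ↦ CA
    B ↦ A
    C ↦ CB

A->CA, B->A, C->CB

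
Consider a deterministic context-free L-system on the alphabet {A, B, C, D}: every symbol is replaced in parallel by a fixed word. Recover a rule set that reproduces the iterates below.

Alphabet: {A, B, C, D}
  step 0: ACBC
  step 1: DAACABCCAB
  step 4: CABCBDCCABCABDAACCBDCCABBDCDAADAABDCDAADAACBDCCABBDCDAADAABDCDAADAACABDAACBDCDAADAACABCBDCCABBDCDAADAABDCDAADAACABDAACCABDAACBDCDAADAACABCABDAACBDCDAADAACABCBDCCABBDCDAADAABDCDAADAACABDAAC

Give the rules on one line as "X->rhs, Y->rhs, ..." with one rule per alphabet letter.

  step 0 ⇒ step 1: ACBC ⇒ DAA·CAB·C·CAB
    A ↦ DAA
    B ↦ C
    C ↦ CAB
    D ↦ BDC  (constrained at step 1)

A->DAA, B->C, C->CAB, D->BDC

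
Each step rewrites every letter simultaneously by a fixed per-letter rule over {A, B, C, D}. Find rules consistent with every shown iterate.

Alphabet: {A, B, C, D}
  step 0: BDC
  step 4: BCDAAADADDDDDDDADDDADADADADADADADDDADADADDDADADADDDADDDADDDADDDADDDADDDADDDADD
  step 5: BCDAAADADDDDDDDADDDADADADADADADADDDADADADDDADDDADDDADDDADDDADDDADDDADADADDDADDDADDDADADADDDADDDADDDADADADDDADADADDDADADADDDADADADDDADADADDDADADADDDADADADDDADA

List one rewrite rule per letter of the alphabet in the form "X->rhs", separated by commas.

  step 4 ⇒ step 5: BCDAAADADDDDDDDADDDADADADADADADADDDADADADDDADADADDDADDDADDDADDDADDDADDDADDDADD ⇒ BCD·AAA·DA·DD·DD·DD·DA·DD·DA·DA·DA·DA·DA·DA·DA·DD·DA·DA·DA·DD·DA·DD·DA·DD·DA·DD·DA·DD·DA·DD·DA·DD·DA·DA·DA·DD·DA·DD·DA·DD·DA·DA·DA·DD·DA·DD·DA·DD·DA·DA·DA·DD·DA·DA·DA·DD·DA·DA·DA·DD·DA·DA·DA·DD·DA·DA·DA·DD·DA·DA·DA·DD·DA·DA·DA·DD·DA·DA
    A ↦ DD
    B ↦ BCD
    C ↦ AAA
    D ↦ DA

A->DD, B->BCD, C->AAA, D->DA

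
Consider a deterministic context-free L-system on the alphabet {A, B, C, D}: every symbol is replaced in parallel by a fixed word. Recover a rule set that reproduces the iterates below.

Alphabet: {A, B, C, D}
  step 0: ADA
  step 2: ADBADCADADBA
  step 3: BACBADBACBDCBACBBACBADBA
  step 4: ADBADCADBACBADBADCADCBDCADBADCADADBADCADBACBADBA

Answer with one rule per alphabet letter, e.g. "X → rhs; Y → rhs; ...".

A->BA, B->AD, C->DC, D->CB

  step 3 ⇒ step 4: BACBADBACBDCBACBBACBADBA ⇒ AD·BA·DC·AD·BA·CB·AD·BA·DC·AD·CB·DC·AD·BA·DC·AD·AD·BA·DC·AD·BA·CB·AD·BA
    A ↦ BA
    B ↦ AD
    C ↦ DC
    D ↦ CB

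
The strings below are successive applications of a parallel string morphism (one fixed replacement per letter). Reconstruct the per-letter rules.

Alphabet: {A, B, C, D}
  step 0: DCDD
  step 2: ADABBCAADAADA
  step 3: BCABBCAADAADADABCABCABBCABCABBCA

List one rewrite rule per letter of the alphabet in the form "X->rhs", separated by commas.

  step 2 ⇒ step 3: ADABBCAADAADA ⇒ BCA·B·BCA·ADA·ADA·DA·BCA·BCA·B·BCA·BCA·B·BCA
    A ↦ BCA
    B ↦ ADA
    C ↦ DA
    D ↦ B

A->BCA, B->ADA, C->DA, D->B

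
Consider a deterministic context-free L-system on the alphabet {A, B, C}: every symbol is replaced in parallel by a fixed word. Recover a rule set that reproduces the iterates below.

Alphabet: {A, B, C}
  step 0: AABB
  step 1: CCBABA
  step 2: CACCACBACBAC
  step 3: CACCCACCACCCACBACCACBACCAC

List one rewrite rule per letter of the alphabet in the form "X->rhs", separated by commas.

A->C, B->BA, C->CAC

  step 2 ⇒ step 3: CACCACBACBAC ⇒ CAC·C·CAC·CAC·C·CAC·BA·C·CAC·BA·C·CAC
    A ↦ C
    B ↦ BA
    C ↦ CAC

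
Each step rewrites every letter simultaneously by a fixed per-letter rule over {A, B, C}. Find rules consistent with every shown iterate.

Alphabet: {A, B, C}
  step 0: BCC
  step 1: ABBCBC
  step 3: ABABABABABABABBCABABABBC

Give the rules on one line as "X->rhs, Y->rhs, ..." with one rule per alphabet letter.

A->AB, B->AB, C->BC

  step 0 ⇒ step 1: BCC ⇒ AB·BC·BC
    B ↦ AB
    C ↦ BC
    A ↦ AB  (constrained at step 1)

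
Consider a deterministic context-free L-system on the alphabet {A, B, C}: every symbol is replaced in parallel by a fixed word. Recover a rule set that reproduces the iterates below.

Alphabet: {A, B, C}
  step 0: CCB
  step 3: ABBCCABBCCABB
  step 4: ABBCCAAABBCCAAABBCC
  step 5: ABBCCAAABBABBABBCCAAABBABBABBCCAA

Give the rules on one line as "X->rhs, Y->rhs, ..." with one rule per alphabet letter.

  step 4 ⇒ step 5: ABBCCAAABBCCAAABBCC ⇒ ABB·C·C·A·A·ABB·ABB·ABB·C·C·A·A·ABB·ABB·ABB·C·C·A·A
    A ↦ ABB
    B ↦ C
    C ↦ A

A->ABB, B->C, C->A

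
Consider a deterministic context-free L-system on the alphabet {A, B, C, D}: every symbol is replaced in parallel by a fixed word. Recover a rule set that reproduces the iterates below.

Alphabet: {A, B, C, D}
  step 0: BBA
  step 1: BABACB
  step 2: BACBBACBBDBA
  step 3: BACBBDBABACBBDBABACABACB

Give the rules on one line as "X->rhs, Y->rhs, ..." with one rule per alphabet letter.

A->CB, B->BA, C->BD, D->CA

  step 2 ⇒ step 3: BACBBACBBDBA ⇒ BA·CB·BD·BA·BA·CB·BD·BA·BA·CA·BA·CB
    A ↦ CB
    B ↦ BA
    C ↦ BD
    D ↦ CA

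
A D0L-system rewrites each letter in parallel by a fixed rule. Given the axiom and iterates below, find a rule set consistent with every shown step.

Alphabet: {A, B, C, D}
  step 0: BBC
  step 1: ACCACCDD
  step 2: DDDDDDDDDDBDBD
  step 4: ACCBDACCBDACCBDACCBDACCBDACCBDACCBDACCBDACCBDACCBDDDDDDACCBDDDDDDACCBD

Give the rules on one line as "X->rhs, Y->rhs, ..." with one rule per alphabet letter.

  step 1 ⇒ step 2: ACCACCDD ⇒ D·DD·DD·D·DD·DD·BD·BD
    A ↦ D
    C ↦ DD
    D ↦ BD
  step 0 ⇒ step 1: BBC ⇒ ACC·ACC·DD
    B ↦ ACC

A->D, B->ACC, C->DD, D->BD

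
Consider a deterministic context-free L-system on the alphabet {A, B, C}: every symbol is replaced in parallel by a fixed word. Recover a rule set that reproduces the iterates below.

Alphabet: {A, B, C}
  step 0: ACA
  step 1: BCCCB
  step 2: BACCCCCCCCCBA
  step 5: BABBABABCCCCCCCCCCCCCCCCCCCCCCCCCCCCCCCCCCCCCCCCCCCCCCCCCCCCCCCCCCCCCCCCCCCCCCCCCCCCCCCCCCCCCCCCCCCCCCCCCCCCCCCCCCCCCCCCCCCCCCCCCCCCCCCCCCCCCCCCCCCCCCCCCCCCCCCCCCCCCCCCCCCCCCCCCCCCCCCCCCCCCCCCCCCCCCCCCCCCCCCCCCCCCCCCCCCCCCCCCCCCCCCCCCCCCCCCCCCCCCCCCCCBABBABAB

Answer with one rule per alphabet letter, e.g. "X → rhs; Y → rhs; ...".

  step 1 ⇒ step 2: BCCCB ⇒ BA·CCC·CCC·CCC·BA
    B ↦ BA
    C ↦ CCC
  step 0 ⇒ step 1: ACA ⇒ B·CCC·B
    A ↦ B

A->B, B->BA, C->CCC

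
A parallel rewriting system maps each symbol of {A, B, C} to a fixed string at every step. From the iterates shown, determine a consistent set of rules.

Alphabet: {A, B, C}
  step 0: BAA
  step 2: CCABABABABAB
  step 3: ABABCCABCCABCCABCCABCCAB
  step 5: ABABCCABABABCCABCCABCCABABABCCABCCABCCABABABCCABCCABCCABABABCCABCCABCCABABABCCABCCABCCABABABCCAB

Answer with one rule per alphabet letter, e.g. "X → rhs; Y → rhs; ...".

A->CC, B->AB, C->AB

  step 2 ⇒ step 3: CCABABABABAB ⇒ AB·AB·CC·AB·CC·AB·CC·AB·CC·AB·CC·AB
    A ↦ CC
    B ↦ AB
    C ↦ AB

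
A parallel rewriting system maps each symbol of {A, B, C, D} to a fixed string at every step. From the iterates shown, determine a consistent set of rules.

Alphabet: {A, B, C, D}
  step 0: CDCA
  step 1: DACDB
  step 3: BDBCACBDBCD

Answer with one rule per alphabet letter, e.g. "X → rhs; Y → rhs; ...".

  step 0 ⇒ step 1: CDCA ⇒ D·AC·D·B
    A ↦ B
    C ↦ D
    D ↦ AC
    B ↦ BC  (constrained at step 1)

A->B, B->BC, C->D, D->AC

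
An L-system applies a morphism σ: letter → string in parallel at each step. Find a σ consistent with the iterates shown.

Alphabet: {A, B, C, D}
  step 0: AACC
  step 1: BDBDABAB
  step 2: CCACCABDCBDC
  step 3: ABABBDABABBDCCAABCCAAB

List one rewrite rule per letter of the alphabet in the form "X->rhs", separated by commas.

A->BD, B->C, C->AB, D->CA

  step 2 ⇒ step 3: CCACCABDCBDC ⇒ AB·AB·BD·AB·AB·BD·C·CA·AB·C·CA·AB
    A ↦ BD
    B ↦ C
    C ↦ AB
    D ↦ CA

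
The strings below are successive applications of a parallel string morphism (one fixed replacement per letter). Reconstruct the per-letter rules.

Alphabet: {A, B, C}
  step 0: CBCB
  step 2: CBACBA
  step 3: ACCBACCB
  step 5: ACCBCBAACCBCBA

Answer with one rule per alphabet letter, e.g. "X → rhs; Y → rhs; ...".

A->CB, B->C, C->A

  step 2 ⇒ step 3: CBACBA ⇒ A·C·CB·A·C·CB
    A ↦ CB
    B ↦ C
    C ↦ A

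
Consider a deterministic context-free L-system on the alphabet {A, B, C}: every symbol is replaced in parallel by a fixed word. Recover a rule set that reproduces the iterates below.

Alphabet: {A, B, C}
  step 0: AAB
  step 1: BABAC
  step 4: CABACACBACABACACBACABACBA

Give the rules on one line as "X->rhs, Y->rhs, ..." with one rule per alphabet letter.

A->BA, B->C, C->CA

  step 0 ⇒ step 1: AAB ⇒ BA·BA·C
    A ↦ BA
    B ↦ C
    C ↦ CA  (constrained at step 1)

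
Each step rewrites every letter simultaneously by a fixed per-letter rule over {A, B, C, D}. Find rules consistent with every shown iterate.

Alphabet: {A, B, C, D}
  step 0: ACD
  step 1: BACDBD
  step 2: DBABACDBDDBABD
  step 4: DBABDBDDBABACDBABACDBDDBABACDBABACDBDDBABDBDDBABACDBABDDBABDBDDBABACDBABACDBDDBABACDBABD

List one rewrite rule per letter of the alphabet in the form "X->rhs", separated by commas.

A->BAC, B->DBA, C->D, D->BD

  step 1 ⇒ step 2: BACDBD ⇒ DBA·BAC·D·BD·DBA·BD
    A ↦ BAC
    B ↦ DBA
    C ↦ D
    D ↦ BD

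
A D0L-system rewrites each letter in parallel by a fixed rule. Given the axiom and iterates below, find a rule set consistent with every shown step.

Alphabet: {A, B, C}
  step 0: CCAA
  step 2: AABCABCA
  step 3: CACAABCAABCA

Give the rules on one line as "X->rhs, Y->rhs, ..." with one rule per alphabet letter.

  step 2 ⇒ step 3: AABCABCA ⇒ CA·CA·A·B·CA·A·B·CA
    A ↦ CA
    B ↦ A
    C ↦ B

A->CA, B->A, C->B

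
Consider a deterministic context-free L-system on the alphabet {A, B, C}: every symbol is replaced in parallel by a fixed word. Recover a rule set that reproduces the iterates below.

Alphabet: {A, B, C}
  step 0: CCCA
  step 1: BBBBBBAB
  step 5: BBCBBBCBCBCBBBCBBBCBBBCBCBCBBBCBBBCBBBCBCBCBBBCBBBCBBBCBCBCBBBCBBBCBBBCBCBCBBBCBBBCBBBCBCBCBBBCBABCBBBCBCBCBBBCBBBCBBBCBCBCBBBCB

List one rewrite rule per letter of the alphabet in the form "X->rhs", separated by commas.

  step 0 ⇒ step 1: CCCA ⇒ BB·BB·BB·AB
    A ↦ AB
    C ↦ BB
    B ↦ CB  (constrained at step 1)

A->AB, B->CB, C->BB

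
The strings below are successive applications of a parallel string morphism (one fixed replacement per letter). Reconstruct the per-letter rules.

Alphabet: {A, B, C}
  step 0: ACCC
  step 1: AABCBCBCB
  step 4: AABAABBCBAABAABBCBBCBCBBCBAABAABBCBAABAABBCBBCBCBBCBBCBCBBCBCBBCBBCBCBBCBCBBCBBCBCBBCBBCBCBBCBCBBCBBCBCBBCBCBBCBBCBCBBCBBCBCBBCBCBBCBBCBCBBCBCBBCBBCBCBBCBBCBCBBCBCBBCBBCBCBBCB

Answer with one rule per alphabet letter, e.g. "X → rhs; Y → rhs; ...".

A->AAB, B->BCB, C->CB

  step 0 ⇒ step 1: ACCC ⇒ AAB·CB·CB·CB
    A ↦ AAB
    C ↦ CB
    B ↦ BCB  (constrained at step 1)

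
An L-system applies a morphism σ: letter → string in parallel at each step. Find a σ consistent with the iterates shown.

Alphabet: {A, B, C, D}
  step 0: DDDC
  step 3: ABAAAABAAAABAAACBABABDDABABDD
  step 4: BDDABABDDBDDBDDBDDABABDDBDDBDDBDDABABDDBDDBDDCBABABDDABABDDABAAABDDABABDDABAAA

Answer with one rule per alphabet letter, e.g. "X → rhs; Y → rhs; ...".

  step 3 ⇒ step 4: ABAAAABAAAABAAACBABABDDABABDD ⇒ BDD·ABA·BDD·BDD·BDD·BDD·ABA·BDD·BDD·BDD·BDD·ABA·BDD·BDD·BDD·CB·ABA·BDD·ABA·BDD·ABA·A·A·BDD·ABA·BDD·ABA·A·A
    A ↦ BDD
    B ↦ ABA
    C ↦ CB
    D ↦ A

A->BDD, B->ABA, C->CB, D->A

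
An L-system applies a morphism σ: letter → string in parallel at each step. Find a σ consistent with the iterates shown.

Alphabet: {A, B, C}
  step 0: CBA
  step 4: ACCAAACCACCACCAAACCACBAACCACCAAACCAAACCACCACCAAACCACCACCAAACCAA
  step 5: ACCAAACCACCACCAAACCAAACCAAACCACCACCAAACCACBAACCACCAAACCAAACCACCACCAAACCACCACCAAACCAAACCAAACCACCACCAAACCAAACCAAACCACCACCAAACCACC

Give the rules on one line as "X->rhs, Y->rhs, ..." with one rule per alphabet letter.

  step 4 ⇒ step 5: ACCAAACCACCACCAAACCACBAACCACCAAACCAAACCACCACCAAACCACCACCAAACCAA ⇒ ACC·A·A·ACC·ACC·ACC·A·A·ACC·A·A·ACC·A·A·ACC·ACC·ACC·A·A·ACC·A·CBA·ACC·ACC·A·A·ACC·A·A·ACC·ACC·ACC·A·A·ACC·ACC·ACC·A·A·ACC·A·A·ACC·A·A·ACC·ACC·ACC·A·A·ACC·A·A·ACC·A·A·ACC·ACC·ACC·A·A·ACC·ACC
    A ↦ ACC
    B ↦ CBA
    C ↦ A

A->ACC, B->CBA, C->A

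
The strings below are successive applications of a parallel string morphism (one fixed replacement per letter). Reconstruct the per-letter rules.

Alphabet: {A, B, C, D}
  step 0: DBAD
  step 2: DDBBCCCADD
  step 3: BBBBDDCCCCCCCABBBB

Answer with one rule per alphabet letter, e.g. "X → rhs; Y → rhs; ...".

  step 2 ⇒ step 3: DDBBCCCADD ⇒ BB·BB·D·D·CC·CC·CC·CA·BB·BB
    A ↦ CA
    B ↦ D
    C ↦ CC
    D ↦ BB

A->CA, B->D, C->CC, D->BB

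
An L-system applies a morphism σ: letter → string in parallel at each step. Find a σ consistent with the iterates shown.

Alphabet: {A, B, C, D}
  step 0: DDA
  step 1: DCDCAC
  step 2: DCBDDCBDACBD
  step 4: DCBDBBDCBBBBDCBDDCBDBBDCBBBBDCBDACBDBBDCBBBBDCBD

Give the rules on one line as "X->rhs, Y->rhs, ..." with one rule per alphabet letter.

A->AC, B->BB, C->BD, D->DC

  step 1 ⇒ step 2: DCDCAC ⇒ DC·BD·DC·BD·AC·BD
    A ↦ AC
    C ↦ BD
    D ↦ DC
    B ↦ BB  (constrained at step 2)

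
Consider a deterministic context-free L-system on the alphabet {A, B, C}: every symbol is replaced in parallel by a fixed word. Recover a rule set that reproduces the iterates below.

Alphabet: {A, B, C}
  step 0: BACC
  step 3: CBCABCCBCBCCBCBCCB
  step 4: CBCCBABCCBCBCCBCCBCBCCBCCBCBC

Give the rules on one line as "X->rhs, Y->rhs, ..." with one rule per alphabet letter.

A->AB, B->C, C->CB

  step 3 ⇒ step 4: CBCABCCBCBCCBCBCCB ⇒ CB·C·CB·AB·C·CB·CB·C·CB·C·CB·CB·C·CB·C·CB·CB·C
    A ↦ AB
    B ↦ C
    C ↦ CB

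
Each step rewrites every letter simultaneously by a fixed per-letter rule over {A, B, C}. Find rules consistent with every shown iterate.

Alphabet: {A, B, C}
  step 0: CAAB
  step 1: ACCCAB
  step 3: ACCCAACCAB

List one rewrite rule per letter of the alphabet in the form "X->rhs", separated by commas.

  step 0 ⇒ step 1: CAAB ⇒ A·C·C·CAB
    A ↦ C
    B ↦ CAB
    C ↦ A

A->C, B->CAB, C->A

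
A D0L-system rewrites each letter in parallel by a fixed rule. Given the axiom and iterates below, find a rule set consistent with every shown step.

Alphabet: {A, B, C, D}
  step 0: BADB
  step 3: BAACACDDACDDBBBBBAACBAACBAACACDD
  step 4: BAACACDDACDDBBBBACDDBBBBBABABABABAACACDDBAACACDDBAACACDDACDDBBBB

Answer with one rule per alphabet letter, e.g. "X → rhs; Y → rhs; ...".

A->AC, B->BA, C->DD, D->BB

  step 3 ⇒ step 4: BAACACDDACDDBBBBBAACBAACBAACACDD ⇒ BA·AC·AC·DD·AC·DD·BB·BB·AC·DD·BB·BB·BA·BA·BA·BA·BA·AC·AC·DD·BA·AC·AC·DD·BA·AC·AC·DD·AC·DD·BB·BB
    A ↦ AC
    B ↦ BA
    C ↦ DD
    D ↦ BB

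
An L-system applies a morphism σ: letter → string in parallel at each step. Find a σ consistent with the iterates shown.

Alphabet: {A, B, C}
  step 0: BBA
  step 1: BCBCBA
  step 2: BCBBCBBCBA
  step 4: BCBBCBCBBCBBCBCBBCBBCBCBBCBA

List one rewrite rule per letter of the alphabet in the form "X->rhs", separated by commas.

  step 1 ⇒ step 2: BCBCBA ⇒ BC·B·BC·B·BC·BA
    A ↦ BA
    B ↦ BC
    C ↦ B

A->BA, B->BC, C->B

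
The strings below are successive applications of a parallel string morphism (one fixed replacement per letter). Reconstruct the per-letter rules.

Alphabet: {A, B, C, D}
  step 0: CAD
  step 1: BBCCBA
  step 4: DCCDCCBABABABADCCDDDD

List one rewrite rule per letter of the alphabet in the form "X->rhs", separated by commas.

A->CC, B->D, C->BB, D->BA

  step 0 ⇒ step 1: CAD ⇒ BB·CC·BA
    A ↦ CC
    C ↦ BB
    D ↦ BA
    B ↦ D  (constrained at step 1)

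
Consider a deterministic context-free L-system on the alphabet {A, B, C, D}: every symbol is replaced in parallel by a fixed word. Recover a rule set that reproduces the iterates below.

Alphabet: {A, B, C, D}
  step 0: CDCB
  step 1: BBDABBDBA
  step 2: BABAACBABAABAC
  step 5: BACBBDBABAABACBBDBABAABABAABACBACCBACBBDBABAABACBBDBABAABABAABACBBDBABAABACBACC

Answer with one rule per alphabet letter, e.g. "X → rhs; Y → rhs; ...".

  step 1 ⇒ step 2: BBDABBDBA ⇒ BA·BA·A·C·BA·BA·A·BA·C
    A ↦ C
    B ↦ BA
    D ↦ A
  step 0 ⇒ step 1: CDCB ⇒ BBD·A·BBD·BA
    C ↦ BBD

A->C, B->BA, C->BBD, D->A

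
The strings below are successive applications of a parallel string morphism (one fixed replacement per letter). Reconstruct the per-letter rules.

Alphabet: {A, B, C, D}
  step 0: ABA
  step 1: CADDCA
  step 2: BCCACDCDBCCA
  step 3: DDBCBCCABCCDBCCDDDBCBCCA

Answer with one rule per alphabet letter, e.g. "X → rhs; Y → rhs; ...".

  step 2 ⇒ step 3: BCCACDCDBCCA ⇒ DD·BC·BC·CA·BC·CD·BC·CD·DD·BC·BC·CA
    A ↦ CA
    B ↦ DD
    C ↦ BC
    D ↦ CD

A->CA, B->DD, C->BC, D->CD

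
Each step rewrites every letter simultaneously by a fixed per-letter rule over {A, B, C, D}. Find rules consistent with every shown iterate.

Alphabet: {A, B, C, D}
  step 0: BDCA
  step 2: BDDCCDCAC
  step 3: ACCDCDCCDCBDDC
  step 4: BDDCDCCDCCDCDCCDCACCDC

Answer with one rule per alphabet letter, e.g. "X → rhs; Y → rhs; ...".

A->BD, B->A, C->DC, D->C

  step 3 ⇒ step 4: ACCDCDCCDCBDDC ⇒ BD·DC·DC·C·DC·C·DC·DC·C·DC·A·C·C·DC
    A ↦ BD
    B ↦ A
    C ↦ DC
    D ↦ C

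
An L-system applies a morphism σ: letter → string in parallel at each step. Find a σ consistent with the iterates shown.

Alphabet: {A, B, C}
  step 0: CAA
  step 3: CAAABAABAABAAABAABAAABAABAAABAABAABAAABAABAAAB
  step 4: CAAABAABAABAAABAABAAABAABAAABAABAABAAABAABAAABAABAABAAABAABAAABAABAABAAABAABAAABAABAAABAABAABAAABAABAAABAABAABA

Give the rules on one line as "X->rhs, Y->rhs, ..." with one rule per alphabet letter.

  step 3 ⇒ step 4: CAAABAABAABAAABAABAAABAABAAABAABAABAAABAABAAAB ⇒ CA·AAB·AAB·AAB·A·AAB·AAB·A·AAB·AAB·A·AAB·AAB·AAB·A·AAB·AAB·A·AAB·AAB·AAB·A·AAB·AAB·A·AAB·AAB·AAB·A·AAB·AAB·A·AAB·AAB·A·AAB·AAB·AAB·A·AAB·AAB·A·AAB·AAB·AAB·A
    A ↦ AAB
    B ↦ A
    C ↦ CA

A->AAB, B->A, C->CA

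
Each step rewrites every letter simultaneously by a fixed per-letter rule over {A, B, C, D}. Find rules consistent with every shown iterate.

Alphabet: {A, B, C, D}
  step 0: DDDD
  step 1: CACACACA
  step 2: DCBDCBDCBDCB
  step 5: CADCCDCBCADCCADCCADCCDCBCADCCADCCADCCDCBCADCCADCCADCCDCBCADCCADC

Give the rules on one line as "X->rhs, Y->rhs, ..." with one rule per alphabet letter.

A->B, B->C, C->DC, D->CA

  step 1 ⇒ step 2: CACACACA ⇒ DC·B·DC·B·DC·B·DC·B
    A ↦ B
    C ↦ DC
    B ↦ C  (constrained at step 2)
  step 0 ⇒ step 1: DDDD ⇒ CA·CA·CA·CA
    D ↦ CA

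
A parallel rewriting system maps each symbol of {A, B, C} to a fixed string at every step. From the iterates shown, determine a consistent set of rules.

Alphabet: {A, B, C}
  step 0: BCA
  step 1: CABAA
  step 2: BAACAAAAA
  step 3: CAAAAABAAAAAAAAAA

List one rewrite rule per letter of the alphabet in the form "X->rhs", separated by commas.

  step 2 ⇒ step 3: BAACAAAAA ⇒ CA·AA·AA·B·AA·AA·AA·AA·AA
    A ↦ AA
    B ↦ CA
    C ↦ B

A->AA, B->CA, C->B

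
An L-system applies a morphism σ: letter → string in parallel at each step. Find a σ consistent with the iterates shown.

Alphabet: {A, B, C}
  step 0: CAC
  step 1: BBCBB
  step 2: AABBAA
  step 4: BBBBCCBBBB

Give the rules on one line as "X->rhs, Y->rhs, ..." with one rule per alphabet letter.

  step 1 ⇒ step 2: BBCBB ⇒ A·A·BB·A·A
    B ↦ A
    C ↦ BB
  step 0 ⇒ step 1: CAC ⇒ BB·C·BB
    A ↦ C

A->C, B->A, C->BB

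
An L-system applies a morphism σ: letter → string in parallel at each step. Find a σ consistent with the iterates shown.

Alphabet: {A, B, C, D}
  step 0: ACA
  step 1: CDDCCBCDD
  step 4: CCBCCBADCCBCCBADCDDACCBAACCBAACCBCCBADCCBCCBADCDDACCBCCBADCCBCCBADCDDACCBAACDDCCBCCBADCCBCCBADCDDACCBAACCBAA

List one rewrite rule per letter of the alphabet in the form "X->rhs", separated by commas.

A->CDD, B->AD, C->CCB, D->A

  step 0 ⇒ step 1: ACA ⇒ CDD·CCB·CDD
    A ↦ CDD
    C ↦ CCB
    B ↦ AD  (constrained at step 1)
    D ↦ A  (constrained at step 1)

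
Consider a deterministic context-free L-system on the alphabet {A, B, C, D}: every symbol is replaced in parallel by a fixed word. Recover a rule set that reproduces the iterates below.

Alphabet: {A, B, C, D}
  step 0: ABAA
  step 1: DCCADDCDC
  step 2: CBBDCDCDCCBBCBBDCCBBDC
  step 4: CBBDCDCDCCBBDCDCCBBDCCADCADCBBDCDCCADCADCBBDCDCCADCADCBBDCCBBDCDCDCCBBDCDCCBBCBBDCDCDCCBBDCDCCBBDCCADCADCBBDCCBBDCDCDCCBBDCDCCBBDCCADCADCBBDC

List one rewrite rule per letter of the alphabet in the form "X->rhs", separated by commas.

A->DC, B->CAD, C->DC, D->CBB

  step 1 ⇒ step 2: DCCADDCDC ⇒ CBB·DC·DC·DC·CBB·CBB·DC·CBB·DC
    A ↦ DC
    C ↦ DC
    D ↦ CBB
  step 0 ⇒ step 1: ABAA ⇒ DC·CAD·DC·DC
    B ↦ CAD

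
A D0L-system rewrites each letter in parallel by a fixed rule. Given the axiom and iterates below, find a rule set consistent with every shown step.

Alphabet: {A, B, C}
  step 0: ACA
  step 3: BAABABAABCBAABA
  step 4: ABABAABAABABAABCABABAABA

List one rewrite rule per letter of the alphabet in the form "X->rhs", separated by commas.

  step 3 ⇒ step 4: BAABABAABCBAABA ⇒ A·BA·BA·A·BA·A·BA·BA·A·BC·A·BA·BA·A·BA
    A ↦ BA
    B ↦ A
    C ↦ BC

A->BA, B->A, C->BC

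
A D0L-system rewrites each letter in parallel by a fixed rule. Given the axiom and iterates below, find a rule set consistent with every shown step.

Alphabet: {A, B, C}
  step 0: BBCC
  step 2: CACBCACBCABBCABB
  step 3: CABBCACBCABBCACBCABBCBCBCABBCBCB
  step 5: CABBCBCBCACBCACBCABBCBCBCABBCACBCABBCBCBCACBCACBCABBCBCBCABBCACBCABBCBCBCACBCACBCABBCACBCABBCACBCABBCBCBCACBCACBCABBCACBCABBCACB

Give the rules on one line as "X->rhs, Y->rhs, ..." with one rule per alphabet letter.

A->BB, B->CB, C->CA

  step 2 ⇒ step 3: CACBCACBCABBCABB ⇒ CA·BB·CA·CB·CA·BB·CA·CB·CA·BB·CB·CB·CA·BB·CB·CB
    A ↦ BB
    B ↦ CB
    C ↦ CA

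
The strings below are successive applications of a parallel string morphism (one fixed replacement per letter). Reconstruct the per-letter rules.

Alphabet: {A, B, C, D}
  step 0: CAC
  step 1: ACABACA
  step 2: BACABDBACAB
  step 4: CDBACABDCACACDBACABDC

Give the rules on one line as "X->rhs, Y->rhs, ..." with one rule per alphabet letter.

  step 1 ⇒ step 2: ACABACA ⇒ B·ACA·B·D·B·ACA·B
    A ↦ B
    B ↦ D
    C ↦ ACA
    D ↦ C  (constrained at step 2)

A->B, B->D, C->ACA, D->C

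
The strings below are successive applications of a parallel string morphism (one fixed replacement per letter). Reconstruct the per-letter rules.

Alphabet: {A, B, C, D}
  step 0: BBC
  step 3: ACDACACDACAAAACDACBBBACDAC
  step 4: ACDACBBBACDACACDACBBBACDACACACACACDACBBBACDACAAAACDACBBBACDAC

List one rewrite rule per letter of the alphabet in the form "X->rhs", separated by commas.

A->AC, B->A, C->DAC, D->BBB

  step 3 ⇒ step 4: ACDACACDACAAAACDACBBBACDAC ⇒ AC·DAC·BBB·AC·DAC·AC·DAC·BBB·AC·DAC·AC·AC·AC·AC·DAC·BBB·AC·DAC·A·A·A·AC·DAC·BBB·AC·DAC
    A ↦ AC
    B ↦ A
    C ↦ DAC
    D ↦ BBB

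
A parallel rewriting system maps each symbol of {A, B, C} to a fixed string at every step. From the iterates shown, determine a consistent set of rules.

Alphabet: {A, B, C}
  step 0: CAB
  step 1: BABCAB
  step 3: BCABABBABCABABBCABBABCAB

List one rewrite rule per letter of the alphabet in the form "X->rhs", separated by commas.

A->BC, B->AB, C->BA

  step 0 ⇒ step 1: CAB ⇒ BA·BC·AB
    A ↦ BC
    B ↦ AB
    C ↦ BA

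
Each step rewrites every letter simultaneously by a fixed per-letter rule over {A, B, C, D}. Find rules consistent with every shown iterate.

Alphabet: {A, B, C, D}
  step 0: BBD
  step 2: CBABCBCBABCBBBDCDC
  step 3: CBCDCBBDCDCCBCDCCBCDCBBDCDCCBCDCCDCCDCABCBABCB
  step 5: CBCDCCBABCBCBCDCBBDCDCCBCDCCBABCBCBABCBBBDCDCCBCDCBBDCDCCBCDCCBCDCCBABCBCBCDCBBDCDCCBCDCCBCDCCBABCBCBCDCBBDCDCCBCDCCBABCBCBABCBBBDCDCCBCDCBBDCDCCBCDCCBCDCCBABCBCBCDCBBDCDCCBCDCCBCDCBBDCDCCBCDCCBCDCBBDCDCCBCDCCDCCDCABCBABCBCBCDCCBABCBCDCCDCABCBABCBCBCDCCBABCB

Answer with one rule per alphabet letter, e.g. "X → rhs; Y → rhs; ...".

A->BBD, B->CDC, C->CB, D->AB

  step 2 ⇒ step 3: CBABCBCBABCBBBDCDC ⇒ CB·CDC·BBD·CDC·CB·CDC·CB·CDC·BBD·CDC·CB·CDC·CDC·CDC·AB·CB·AB·CB
    A ↦ BBD
    B ↦ CDC
    C ↦ CB
    D ↦ AB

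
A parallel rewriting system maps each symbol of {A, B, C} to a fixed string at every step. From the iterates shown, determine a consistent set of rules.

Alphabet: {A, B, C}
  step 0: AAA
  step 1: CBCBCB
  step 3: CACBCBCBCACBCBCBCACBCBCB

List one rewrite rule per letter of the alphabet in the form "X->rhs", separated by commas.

  step 0 ⇒ step 1: AAA ⇒ CB·CB·CB
    A ↦ CB
    B ↦ AA  (constrained at step 1)
    C ↦ CA  (constrained at step 1)

A->CB, B->AA, C->CA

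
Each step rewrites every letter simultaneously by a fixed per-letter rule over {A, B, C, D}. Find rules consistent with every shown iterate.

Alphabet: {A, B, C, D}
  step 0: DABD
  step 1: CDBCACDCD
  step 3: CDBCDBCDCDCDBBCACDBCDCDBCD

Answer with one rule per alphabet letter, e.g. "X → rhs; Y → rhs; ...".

A->BCA, B->CD, C->B, D->CD

  step 0 ⇒ step 1: DABD ⇒ CD·BCA·CD·CD
    A ↦ BCA
    B ↦ CD
    D ↦ CD
    C ↦ B  (constrained at step 1)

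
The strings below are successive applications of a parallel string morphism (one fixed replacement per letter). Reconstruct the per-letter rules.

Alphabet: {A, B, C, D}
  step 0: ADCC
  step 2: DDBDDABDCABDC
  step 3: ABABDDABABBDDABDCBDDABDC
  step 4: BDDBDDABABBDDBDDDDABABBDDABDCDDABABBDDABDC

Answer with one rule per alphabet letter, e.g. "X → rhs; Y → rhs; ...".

  step 3 ⇒ step 4: ABABDDABABBDDABDCBDDABDC ⇒ B·DD·B·DD·AB·AB·B·DD·B·DD·DD·AB·AB·B·DD·AB·DC·DD·AB·AB·B·DD·AB·DC
    A ↦ B
    B ↦ DD
    C ↦ DC
    D ↦ AB

A->B, B->DD, C->DC, D->AB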